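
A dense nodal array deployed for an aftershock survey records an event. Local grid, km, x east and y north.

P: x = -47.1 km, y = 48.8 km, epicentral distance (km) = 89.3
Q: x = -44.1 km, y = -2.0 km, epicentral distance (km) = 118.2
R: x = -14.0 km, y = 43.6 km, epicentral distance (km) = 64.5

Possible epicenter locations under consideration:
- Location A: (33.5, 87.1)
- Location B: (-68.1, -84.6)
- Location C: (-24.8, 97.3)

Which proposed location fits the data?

For each candidate, compare |candidate − station| to the reported distance:
Location A: residuals P 0.1, Q 0.0, R 0.1 → max 0.1 km
Location B: residuals P 45.7, Q 32.2, R 74.6 → max 74.6 km
Location C: residuals P 35.9, Q 17.0, R 9.7 → max 35.9 km
Only Location A has all residuals ≈ 0.

Location A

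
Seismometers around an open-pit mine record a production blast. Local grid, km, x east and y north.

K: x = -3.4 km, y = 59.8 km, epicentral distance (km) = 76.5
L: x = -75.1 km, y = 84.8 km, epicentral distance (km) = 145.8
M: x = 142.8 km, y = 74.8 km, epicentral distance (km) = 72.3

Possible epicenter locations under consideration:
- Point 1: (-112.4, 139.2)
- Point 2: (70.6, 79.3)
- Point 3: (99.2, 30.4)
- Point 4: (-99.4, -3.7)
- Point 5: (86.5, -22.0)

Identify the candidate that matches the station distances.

Point 2

For each candidate, compare |candidate − station| to the reported distance:
Point 1: residuals K 58.4, L 79.8, M 190.9 → max 190.9 km
Point 2: residuals K 0.0, L 0.0, M 0.0 → max 0.0 km
Point 3: residuals K 30.2, L 36.8, M 10.1 → max 36.8 km
Point 4: residuals K 38.6, L 54.0, M 182.3 → max 182.3 km
Point 5: residuals K 45.0, L 47.9, M 39.7 → max 47.9 km
Only Point 2 has all residuals ≈ 0.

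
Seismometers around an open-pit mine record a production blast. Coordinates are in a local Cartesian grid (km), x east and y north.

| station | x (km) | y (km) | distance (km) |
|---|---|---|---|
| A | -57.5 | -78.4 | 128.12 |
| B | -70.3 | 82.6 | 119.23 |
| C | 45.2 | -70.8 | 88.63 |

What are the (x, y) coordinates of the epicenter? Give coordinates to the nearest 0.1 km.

Circle about each station: (x + 57.5)² + (y + 78.4)² = 128.12²; (x + 70.3)² + (y − 82.6)² = 119.23²; (x − 45.2)² + (y + 70.8)² = 88.63².
Subtracting pairs of circle equations eliminates x²+y² and gives linear equations (the radical axes):
-25.6 x + 322.0 y = 4510.98
205.4 x + 15.2 y = 6162.33
Solving the 2×2 system: x ≈ 28.8, y ≈ 16.3 km.

28.8 km east, 16.3 km north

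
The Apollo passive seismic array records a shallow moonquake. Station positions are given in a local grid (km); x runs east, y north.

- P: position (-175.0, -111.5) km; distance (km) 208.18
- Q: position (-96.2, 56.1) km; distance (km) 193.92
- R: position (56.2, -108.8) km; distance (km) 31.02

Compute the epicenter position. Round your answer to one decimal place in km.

(32.0, -89.4)

Circle about each station: (x + 175.0)² + (y + 111.5)² = 208.18²; (x + 96.2)² + (y − 56.1)² = 193.92²; (x − 56.2)² + (y + 108.8)² = 31.02².
Subtracting pairs of circle equations eliminates x²+y² and gives linear equations (the radical axes):
157.6 x + 335.2 y = -24921.65
462.4 x + 5.4 y = 14315.30
Solving the 2×2 system: x ≈ 32.0, y ≈ -89.4 km.
Check against P (with the unrounded x, y): √((x + 175.0)²+(y + 111.5)²) = 208.18 ≈ 208.18 km. ✓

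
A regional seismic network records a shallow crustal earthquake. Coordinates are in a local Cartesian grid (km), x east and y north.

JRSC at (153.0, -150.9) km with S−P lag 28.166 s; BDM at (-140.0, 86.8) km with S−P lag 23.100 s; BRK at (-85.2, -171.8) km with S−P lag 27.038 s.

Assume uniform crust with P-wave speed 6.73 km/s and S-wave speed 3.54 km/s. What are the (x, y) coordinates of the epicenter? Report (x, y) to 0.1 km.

Distance from S−P lag: d = Δt · v_P v_S / (v_P − v_S) = Δt · (6.73·3.54)/(6.73−3.54) ≈ 7.4684·Δt.
So d_JRSC = 210.35, d_BDM = 172.52, d_BRK = 201.93 km.
Circle about each station: (x − 153.0)² + (y + 150.9)² = 210.35²; (x + 140.0)² + (y − 86.8)² = 172.52²; (x + 85.2)² + (y + 171.8)² = 201.93².
Subtracting pairs of circle equations eliminates x²+y² and gives linear equations (the radical axes):
-586.0 x + 475.4 y = -4561.60
-476.4 x − 41.8 y = -5934.13
Solving the 2×2 system: x ≈ 12.0, y ≈ 5.2 km.

12.0 km east, 5.2 km north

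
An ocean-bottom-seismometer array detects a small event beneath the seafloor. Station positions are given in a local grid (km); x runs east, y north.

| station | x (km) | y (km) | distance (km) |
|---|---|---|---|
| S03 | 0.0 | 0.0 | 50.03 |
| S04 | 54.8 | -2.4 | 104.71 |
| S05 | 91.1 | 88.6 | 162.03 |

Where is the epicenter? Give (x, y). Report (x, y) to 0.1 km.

Circle about each station: x² + y² = 50.03²; (x − 54.8)² + (y + 2.4)² = 104.71²; (x − 91.1)² + (y − 88.6)² = 162.03².
Subtracting pairs of circle equations eliminates x²+y² and gives linear equations (the radical axes):
109.6 x − 4.8 y = -5452.38
182.2 x + 177.2 y = -7601.55
Solving the 2×2 system: x ≈ -49.4, y ≈ 7.9 km.

(-49.4, 7.9)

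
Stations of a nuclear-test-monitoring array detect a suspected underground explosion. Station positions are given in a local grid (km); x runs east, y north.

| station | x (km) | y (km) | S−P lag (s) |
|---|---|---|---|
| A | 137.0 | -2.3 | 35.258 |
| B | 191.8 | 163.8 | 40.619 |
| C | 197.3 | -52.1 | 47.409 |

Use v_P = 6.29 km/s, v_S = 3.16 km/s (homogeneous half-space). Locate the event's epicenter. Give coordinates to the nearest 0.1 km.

Distance from S−P lag: d = Δt · v_P v_S / (v_P − v_S) = Δt · (6.29·3.16)/(6.29−3.16) ≈ 6.3503·Δt.
So d_A = 223.90, d_B = 257.94, d_C = 301.06 km.
Circle about each station: (x − 137.0)² + (y + 2.3)² = 223.90²; (x − 191.8)² + (y − 163.8)² = 257.94²; (x − 197.3)² + (y + 52.1)² = 301.06².
Subtracting the A equation from the B and C equations removes the quadratic terms:
109.6 x + 332.2 y = 28441.56
120.6 x − 99.6 y = -17638.50
Solving the 2×2 system: x ≈ -59.4, y ≈ 105.2 km.

(-59.4, 105.2)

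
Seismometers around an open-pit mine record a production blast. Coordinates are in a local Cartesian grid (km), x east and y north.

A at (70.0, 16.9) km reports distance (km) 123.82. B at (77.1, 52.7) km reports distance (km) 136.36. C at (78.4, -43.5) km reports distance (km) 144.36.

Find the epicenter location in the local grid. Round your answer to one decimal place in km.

Circle about each station: (x − 70.0)² + (y − 16.9)² = 123.82²; (x − 77.1)² + (y − 52.7)² = 136.36²; (x − 78.4)² + (y + 43.5)² = 144.36².
Subtracting the A equation from the B and C equations removes the quadratic terms:
14.2 x + 71.6 y = 273.43
16.8 x − 120.8 y = -2655.22
Solving the 2×2 system: x ≈ -53.8, y ≈ 14.5 km.
Check against A (with the unrounded x, y): √((x − 70.0)²+(y − 16.9)²) = 123.85 ≈ 123.82 km. ✓

-53.8 km east, 14.5 km north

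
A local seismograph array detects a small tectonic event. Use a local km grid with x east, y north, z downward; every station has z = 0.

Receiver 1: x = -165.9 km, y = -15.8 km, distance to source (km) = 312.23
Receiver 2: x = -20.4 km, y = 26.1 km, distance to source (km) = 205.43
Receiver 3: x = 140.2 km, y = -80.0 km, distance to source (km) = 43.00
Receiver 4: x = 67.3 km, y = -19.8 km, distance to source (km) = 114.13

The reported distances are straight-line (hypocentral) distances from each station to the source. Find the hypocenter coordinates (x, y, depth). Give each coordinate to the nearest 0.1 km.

Each station gives a sphere (x−x_i)² + (y−y_i)² + z² = d_i² (stations at z=0).
Subtracting the Receiver 1 sphere from Receiver 2 and Receiver 3: z² cancels, leaving linear equations in x and y:
291.0 x + 83.8 y = 28611.01
612.2 x − 128.4 y = 93922.16
Solving: x ≈ 130.199, y ≈ -110.703 km (keep extra digits for the depth step; rounded: 130.2, -110.7).
Then from the Receiver 1 sphere: z² = 312.23² − (x + 165.9)² − (y + 15.8)² with x = 130.199, y = -110.703, so z ≈ 28.397 ≈ 28.4 km.
Check against Receiver 4 (with the unrounded solution): distance 114.13 ≈ 114.13 km. ✓

x ≈ 130.2 km, y ≈ -110.7 km, depth ≈ 28.4 km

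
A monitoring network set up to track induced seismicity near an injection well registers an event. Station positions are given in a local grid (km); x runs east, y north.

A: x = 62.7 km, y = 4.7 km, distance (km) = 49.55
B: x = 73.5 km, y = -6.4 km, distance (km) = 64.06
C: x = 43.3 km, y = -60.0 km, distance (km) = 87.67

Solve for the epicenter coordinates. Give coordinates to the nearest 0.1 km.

(16.9, 23.6)

Circle about each station: (x − 62.7)² + (y − 4.7)² = 49.55²; (x − 73.5)² + (y + 6.4)² = 64.06²; (x − 43.3)² + (y + 60.0)² = 87.67².
Subtracting the A equation from the B and C equations removes the quadratic terms:
21.6 x − 22.2 y = -158.65
-38.8 x − 129.4 y = -3709.32
Solving the 2×2 system: x ≈ 16.9, y ≈ 23.6 km.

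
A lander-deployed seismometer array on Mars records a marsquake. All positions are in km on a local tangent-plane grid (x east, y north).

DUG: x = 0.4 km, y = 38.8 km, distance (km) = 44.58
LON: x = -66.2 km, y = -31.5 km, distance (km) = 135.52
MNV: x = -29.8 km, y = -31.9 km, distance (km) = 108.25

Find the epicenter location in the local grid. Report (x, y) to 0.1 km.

x ≈ 44.2 km, y ≈ 47.1 km

Circle about each station: (x − 0.4)² + (y − 38.8)² = 44.58²; (x + 66.2)² + (y + 31.5)² = 135.52²; (x + 29.8)² + (y + 31.9)² = 108.25².
Subtracting pairs of circle equations eliminates x²+y² and gives linear equations (the radical axes):
-133.2 x − 140.6 y = -12509.20
-60.4 x − 141.4 y = -9330.64
Solving the 2×2 system: x ≈ 44.2, y ≈ 47.1 km.
Check against DUG (with the unrounded x, y): √((x − 0.4)²+(y − 38.8)²) = 44.56 ≈ 44.58 km. ✓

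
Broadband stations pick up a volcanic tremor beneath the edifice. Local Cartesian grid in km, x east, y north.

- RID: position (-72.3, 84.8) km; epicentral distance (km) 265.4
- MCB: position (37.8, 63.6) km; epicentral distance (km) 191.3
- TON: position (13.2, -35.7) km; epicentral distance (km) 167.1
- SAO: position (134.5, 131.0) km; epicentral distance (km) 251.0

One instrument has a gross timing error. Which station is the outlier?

Solve using three stations at a time. Using RID, MCB, SAO (subtract circle equations pairwise → linear system) gives (x, y) ≈ (99.5, -117.7).
Distances from that point to each station vs reported:
  RID: calculated 265.6 vs reported 265.4 → residual 0.2 km
  MCB: calculated 191.5 vs reported 191.3 → residual 0.2 km
  TON: calculated 119.0 vs reported 167.1 → residual 48.1 km
  SAO: calculated 251.2 vs reported 251.0 → residual 0.2 km
RID, MCB, SAO are mutually consistent (residuals ≈ 0); TON is off by 48.1 km.

TON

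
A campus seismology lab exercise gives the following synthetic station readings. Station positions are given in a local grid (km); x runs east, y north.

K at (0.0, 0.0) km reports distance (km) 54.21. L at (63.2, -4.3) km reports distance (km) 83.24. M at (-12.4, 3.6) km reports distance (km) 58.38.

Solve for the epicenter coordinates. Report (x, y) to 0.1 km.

-3.5 km east, -54.1 km north

Circle about each station: x² + y² = 54.21²; (x − 63.2)² + (y + 4.3)² = 83.24²; (x + 12.4)² + (y − 3.6)² = 58.38².
Subtracting the K equation from the L and M equations removes the quadratic terms:
126.4 x − 8.6 y = 22.56
-24.8 x + 7.2 y = -302.78
Solving the 2×2 system: x ≈ -3.5, y ≈ -54.1 km.
Check against K (with the unrounded x, y): √(x²+y²) = 54.24 ≈ 54.21 km. ✓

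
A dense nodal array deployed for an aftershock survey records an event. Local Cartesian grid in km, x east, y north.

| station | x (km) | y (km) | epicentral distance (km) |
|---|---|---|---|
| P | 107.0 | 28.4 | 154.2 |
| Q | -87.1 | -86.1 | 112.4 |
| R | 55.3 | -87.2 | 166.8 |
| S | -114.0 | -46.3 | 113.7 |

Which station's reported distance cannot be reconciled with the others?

Q

Solve using three stations at a time. Using P, R, S (subtract circle equations pairwise → linear system) gives (x, y) ≈ (-46.3, 45.1).
Distances from that point to each station vs reported:
  P: calculated 154.2 vs reported 154.2 → residual 0.0 km
  Q: calculated 137.4 vs reported 112.4 → residual 25.0 km
  R: calculated 166.8 vs reported 166.8 → residual 0.0 km
  S: calculated 113.7 vs reported 113.7 → residual 0.0 km
P, R, S are mutually consistent (residuals ≈ 0); Q is off by 25.0 km.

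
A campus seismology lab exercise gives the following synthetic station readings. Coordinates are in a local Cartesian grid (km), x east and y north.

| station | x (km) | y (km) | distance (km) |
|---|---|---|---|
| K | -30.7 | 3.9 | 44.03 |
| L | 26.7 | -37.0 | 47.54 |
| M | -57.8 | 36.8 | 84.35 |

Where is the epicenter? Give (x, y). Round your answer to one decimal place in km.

-20.8 km east, -39.0 km north

Circle about each station: (x + 30.7)² + (y − 3.9)² = 44.03²; (x − 26.7)² + (y + 37.0)² = 47.54²; (x + 57.8)² + (y − 36.8)² = 84.35².
Subtracting pairs of circle equations eliminates x²+y² and gives linear equations (the radical axes):
114.8 x − 81.8 y = 802.78
-54.2 x + 65.8 y = -1438.90
Solving the 2×2 system: x ≈ -20.8, y ≈ -39.0 km.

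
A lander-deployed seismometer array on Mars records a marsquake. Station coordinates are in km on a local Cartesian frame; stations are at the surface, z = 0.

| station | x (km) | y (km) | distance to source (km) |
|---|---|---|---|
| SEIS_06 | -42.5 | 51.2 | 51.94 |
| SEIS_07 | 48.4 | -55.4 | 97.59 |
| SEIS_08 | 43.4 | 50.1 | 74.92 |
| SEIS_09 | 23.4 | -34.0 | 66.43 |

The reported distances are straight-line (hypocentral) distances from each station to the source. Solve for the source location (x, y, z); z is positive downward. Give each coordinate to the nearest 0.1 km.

x ≈ -17.0 km, y ≈ 12.9 km, depth ≈ 24.1 km

Each station gives a sphere (x−x_i)² + (y−y_i)² + z² = d_i² (stations at z=0).
Subtracting the SEIS_06 sphere from SEIS_07 and SEIS_08: z² cancels, leaving linear equations in x and y:
181.8 x − 213.2 y = -5842.01
171.8 x − 2.2 y = -2949.36
Solving: x ≈ -17.002, y ≈ 12.903 km (keep extra digits for the depth step; rounded: -17.0, 12.9).
Then from the SEIS_06 sphere: z² = 51.94² − (x + 42.5)² − (y − 51.2)² with x = -17.002, y = 12.903, so z ≈ 24.103 ≈ 24.1 km.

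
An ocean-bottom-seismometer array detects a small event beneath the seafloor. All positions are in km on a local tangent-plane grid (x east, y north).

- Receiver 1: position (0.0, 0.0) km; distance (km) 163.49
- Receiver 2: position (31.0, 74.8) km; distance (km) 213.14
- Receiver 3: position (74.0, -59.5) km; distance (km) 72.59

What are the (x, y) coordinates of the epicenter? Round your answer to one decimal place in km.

Circle about each station: x² + y² = 163.49²; (x − 31.0)² + (y − 74.8)² = 213.14²; (x − 74.0)² + (y + 59.5)² = 72.59².
Subtracting pairs of circle equations eliminates x²+y² and gives linear equations (the radical axes):
62.0 x + 149.6 y = -12143.64
148.0 x − 119.0 y = 30475.92
Solving the 2×2 system: x ≈ 105.5, y ≈ -124.9 km.

(105.5, -124.9)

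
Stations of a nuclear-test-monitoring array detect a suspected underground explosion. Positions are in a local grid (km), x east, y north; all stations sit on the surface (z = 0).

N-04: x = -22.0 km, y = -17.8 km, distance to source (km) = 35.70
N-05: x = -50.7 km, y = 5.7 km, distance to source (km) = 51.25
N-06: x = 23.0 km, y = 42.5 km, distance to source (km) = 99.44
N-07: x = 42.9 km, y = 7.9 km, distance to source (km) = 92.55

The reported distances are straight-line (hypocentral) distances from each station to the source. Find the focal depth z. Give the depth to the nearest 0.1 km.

depth ≈ 29.8 km

Each station gives a sphere (x−x_i)² + (y−y_i)² + z² = d_i² (stations at z=0).
Subtracting the N-04 sphere from N-05 and N-06: z² cancels, leaving linear equations in x and y:
-57.4 x + 47.0 y = 450.07
90.0 x + 120.6 y = -7079.41
Solving: x ≈ -34.702, y ≈ -32.805 km (keep extra digits for the depth step; rounded: -34.7, -32.8).
Then from the N-04 sphere: z² = 35.70² − (x + 22.0)² − (y + 17.8)² with x = -34.702, y = -32.805, so z ≈ 29.799 ≈ 29.8 km.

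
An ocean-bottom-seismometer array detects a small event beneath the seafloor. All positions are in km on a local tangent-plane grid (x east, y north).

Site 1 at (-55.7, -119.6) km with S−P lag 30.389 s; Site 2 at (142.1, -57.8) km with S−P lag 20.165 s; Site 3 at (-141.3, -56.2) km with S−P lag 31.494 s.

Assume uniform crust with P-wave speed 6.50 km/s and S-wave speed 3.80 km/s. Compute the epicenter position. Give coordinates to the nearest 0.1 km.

Distance from S−P lag: d = Δt · v_P v_S / (v_P − v_S) = Δt · (6.50·3.80)/(6.50−3.80) ≈ 9.1481·Δt.
So d_Site 1 = 278.00, d_Site 2 = 184.47, d_Site 3 = 288.11 km.
Circle about each station: (x + 55.7)² + (y + 119.6)² = 278.00²; (x − 142.1)² + (y + 57.8)² = 184.47²; (x + 141.3)² + (y + 56.2)² = 288.11².
Subtracting the Site 1 equation from the Site 2 and Site 3 equations removes the quadratic terms:
395.6 x + 123.6 y = 49381.42
-171.2 x + 126.8 y = -5.89
Solving the 2×2 system: x ≈ 87.8, y ≈ 118.5 km.

87.8 km east, 118.5 km north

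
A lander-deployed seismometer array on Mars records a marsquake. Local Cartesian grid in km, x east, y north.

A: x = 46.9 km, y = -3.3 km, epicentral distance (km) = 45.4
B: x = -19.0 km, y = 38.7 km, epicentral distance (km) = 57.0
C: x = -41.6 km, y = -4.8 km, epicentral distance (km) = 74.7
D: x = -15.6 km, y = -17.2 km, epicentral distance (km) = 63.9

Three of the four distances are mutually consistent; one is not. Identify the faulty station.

B

Solve using three stations at a time. Using A, C, D (subtract circle equations pairwise → linear system) gives (x, y) ≈ (21.9, 34.5).
Distances from that point to each station vs reported:
  A: calculated 45.3 vs reported 45.4 → residual 0.1 km
  B: calculated 41.1 vs reported 57.0 → residual 15.9 km
  C: calculated 74.6 vs reported 74.7 → residual 0.1 km
  D: calculated 63.8 vs reported 63.9 → residual 0.1 km
A, C, D are mutually consistent (residuals ≈ 0); B is off by 15.9 km.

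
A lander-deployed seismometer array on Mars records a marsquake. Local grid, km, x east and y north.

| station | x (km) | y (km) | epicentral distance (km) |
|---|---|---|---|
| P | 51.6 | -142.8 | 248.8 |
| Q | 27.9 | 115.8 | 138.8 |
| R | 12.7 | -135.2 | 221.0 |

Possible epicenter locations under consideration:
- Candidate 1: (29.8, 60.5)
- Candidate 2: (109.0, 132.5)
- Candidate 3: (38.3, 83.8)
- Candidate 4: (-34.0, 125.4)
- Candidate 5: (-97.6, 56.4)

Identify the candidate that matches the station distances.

Candidate 5

For each candidate, compare |candidate − station| to the reported distance:
Candidate 1: residuals P 44.3, Q 83.5, R 24.6 → max 83.5 km
Candidate 2: residuals P 32.4, Q 56.0, R 63.5 → max 63.5 km
Candidate 3: residuals P 21.8, Q 105.2, R 0.5 → max 105.2 km
Candidate 4: residuals P 32.7, Q 76.2, R 43.8 → max 76.2 km
Candidate 5: residuals P 0.1, Q 0.0, R 0.1 → max 0.1 km
Only Candidate 5 has all residuals ≈ 0.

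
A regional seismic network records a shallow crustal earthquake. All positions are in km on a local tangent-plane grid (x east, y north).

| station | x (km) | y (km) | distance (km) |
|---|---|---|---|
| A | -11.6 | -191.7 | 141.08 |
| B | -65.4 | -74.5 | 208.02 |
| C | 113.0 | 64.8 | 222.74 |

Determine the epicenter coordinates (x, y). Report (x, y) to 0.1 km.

Circle about each station: (x + 11.6)² + (y + 191.7)² = 141.08²; (x + 65.4)² + (y + 74.5)² = 208.02²; (x − 113.0)² + (y − 64.8)² = 222.74².
Subtracting the A equation from the B and C equations removes the quadratic terms:
-107.6 x + 234.4 y = -50424.79
249.2 x + 513.0 y = -49624.95
Solving the 2×2 system: x ≈ 125.3, y ≈ -157.6 km.

(125.3, -157.6)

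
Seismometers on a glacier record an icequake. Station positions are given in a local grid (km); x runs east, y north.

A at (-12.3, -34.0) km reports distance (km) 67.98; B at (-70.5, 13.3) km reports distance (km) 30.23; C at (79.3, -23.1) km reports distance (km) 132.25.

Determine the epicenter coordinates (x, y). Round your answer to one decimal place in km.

Circle about each station: (x + 12.3)² + (y + 34.0)² = 67.98²; (x + 70.5)² + (y − 13.3)² = 30.23²; (x − 79.3)² + (y + 23.1)² = 132.25².
Subtracting pairs of circle equations eliminates x²+y² and gives linear equations (the radical axes):
-116.4 x + 94.6 y = 7547.28
183.2 x + 21.8 y = -7353.97
Solving the 2×2 system: x ≈ -43.3, y ≈ 26.5 km.

(-43.3, 26.5)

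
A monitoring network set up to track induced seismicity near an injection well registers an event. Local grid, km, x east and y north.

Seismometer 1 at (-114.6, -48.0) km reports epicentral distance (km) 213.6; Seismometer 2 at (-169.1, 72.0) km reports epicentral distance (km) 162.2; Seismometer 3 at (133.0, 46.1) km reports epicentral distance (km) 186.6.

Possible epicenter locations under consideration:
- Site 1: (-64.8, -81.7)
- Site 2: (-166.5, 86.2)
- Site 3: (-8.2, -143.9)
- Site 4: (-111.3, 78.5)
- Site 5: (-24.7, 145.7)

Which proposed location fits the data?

For each candidate, compare |candidate − station| to the reported distance:
Site 1: residuals Seismometer 1 153.5, Seismometer 2 23.5, Seismometer 3 48.9 → max 153.5 km
Site 2: residuals Seismometer 1 69.7, Seismometer 2 147.8, Seismometer 3 115.6 → max 147.8 km
Site 3: residuals Seismometer 1 70.4, Seismometer 2 107.1, Seismometer 3 50.1 → max 107.1 km
Site 4: residuals Seismometer 1 87.1, Seismometer 2 104.0, Seismometer 3 59.8 → max 104.0 km
Site 5: residuals Seismometer 1 0.1, Seismometer 2 0.1, Seismometer 3 0.1 → max 0.1 km
Only Site 5 has all residuals ≈ 0.

Site 5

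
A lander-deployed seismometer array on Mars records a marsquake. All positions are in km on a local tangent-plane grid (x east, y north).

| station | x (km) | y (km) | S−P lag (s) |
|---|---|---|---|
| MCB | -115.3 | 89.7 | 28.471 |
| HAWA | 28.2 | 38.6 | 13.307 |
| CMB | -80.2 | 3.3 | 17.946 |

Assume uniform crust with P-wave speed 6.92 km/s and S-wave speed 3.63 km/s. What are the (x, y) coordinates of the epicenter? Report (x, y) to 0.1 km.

(40.1, -62.3)

Distance from S−P lag: d = Δt · v_P v_S / (v_P − v_S) = Δt · (6.92·3.63)/(6.92−3.63) ≈ 7.6351·Δt.
So d_MCB = 217.38, d_HAWA = 101.60, d_CMB = 137.02 km.
Circle about each station: (x + 115.3)² + (y − 89.7)² = 217.38²; (x − 28.2)² + (y − 38.6)² = 101.60²; (x + 80.2)² + (y − 3.3)² = 137.02².
Subtracting the MCB equation from the HAWA and CMB equations removes the quadratic terms:
287.0 x − 102.2 y = 17876.52
70.2 x − 172.8 y = 13582.33
Solving the 2×2 system: x ≈ 40.1, y ≈ -62.3 km.
Check against MCB (with the unrounded x, y): √((x + 115.3)²+(y − 89.7)²) = 217.38 ≈ 217.38 km. ✓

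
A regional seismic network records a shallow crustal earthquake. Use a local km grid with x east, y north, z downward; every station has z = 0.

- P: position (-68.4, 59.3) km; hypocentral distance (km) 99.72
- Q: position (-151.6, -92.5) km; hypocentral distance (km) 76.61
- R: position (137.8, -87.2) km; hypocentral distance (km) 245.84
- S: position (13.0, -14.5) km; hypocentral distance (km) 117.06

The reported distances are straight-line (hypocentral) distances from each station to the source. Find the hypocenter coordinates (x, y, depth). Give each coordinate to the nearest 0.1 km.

x ≈ -102.2 km, y ≈ -34.3 km, depth ≈ 6.4 km

Each station gives a sphere (x−x_i)² + (y−y_i)² + z² = d_i² (stations at z=0).
Subtracting the P sphere from Q and R: z² cancels, leaving linear equations in x and y:
-166.4 x − 303.6 y = 27418.75
412.4 x − 293.0 y = -32095.60
Solving: x ≈ -102.196, y ≈ -34.300 km (keep extra digits for the depth step; rounded: -102.2, -34.3).
Then from the P sphere: z² = 99.72² − (x + 68.4)² − (y − 59.3)² with x = -102.196, y = -34.300, so z ≈ 6.399 ≈ 6.4 km.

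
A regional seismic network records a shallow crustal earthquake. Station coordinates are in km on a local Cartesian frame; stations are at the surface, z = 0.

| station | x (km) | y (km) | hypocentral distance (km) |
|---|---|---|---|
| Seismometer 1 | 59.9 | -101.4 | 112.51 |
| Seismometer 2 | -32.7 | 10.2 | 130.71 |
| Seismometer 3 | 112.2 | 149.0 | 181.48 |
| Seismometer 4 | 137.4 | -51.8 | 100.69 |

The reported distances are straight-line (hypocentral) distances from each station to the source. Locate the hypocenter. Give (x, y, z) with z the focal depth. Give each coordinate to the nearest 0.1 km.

(75.1, -14.4, 69.7)

Each station gives a sphere (x−x_i)² + (y−y_i)² + z² = d_i² (stations at z=0).
Subtracting the Seismometer 1 sphere from Seismometer 2 and Seismometer 3: z² cancels, leaving linear equations in x and y:
-185.2 x + 223.2 y = -17123.24
104.6 x + 500.8 y = 643.38
Solving: x ≈ 75.102, y ≈ -14.401 km (keep extra digits for the depth step; rounded: 75.1, -14.4).
Then from the Seismometer 1 sphere: z² = 112.51² − (x − 59.9)² − (y + 101.4)² with x = 75.102, y = -14.401, so z ≈ 69.703 ≈ 69.7 km.
Check against Seismometer 4 (with the unrounded solution): distance 100.69 ≈ 100.69 km. ✓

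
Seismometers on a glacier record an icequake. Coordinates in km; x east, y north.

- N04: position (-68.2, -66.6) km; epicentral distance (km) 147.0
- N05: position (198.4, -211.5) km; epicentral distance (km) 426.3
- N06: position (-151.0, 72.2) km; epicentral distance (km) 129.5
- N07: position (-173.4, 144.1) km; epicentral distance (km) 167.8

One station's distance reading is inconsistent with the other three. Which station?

N05

Solve using three stations at a time. Using N04, N06, N07 (subtract circle equations pairwise → linear system) gives (x, y) ≈ (-21.4, 72.8).
Distances from that point to each station vs reported:
  N04: calculated 147.0 vs reported 147.0 → residual 0.0 km
  N05: calculated 359.4 vs reported 426.3 → residual 66.9 km
  N06: calculated 129.6 vs reported 129.5 → residual 0.1 km
  N07: calculated 167.8 vs reported 167.8 → residual 0.0 km
N04, N06, N07 are mutually consistent (residuals ≈ 0); N05 is off by 66.9 km.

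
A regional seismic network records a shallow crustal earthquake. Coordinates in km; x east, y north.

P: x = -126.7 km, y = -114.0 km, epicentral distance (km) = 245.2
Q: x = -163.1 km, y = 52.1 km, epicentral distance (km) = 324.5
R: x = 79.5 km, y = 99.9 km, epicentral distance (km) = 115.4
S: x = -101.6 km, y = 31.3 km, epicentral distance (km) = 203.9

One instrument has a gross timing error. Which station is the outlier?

Solve using three stations at a time. Using P, R, S (subtract circle equations pairwise → linear system) gives (x, y) ≈ (97.1, -14.0).
Distances from that point to each station vs reported:
  P: calculated 245.1 vs reported 245.2 → residual 0.1 km
  Q: calculated 268.5 vs reported 324.5 → residual 56.0 km
  R: calculated 115.3 vs reported 115.4 → residual 0.1 km
  S: calculated 203.8 vs reported 203.9 → residual 0.1 km
P, R, S are mutually consistent (residuals ≈ 0); Q is off by 56.0 km.

Q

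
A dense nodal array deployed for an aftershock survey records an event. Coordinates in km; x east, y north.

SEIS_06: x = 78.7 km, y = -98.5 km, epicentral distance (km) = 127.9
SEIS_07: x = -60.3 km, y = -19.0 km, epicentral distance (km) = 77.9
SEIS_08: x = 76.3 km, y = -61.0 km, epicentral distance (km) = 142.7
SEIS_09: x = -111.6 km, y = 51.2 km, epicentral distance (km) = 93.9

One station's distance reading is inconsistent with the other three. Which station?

Solve using three stations at a time. Using SEIS_07, SEIS_08, SEIS_09 (subtract circle equations pairwise → linear system) gives (x, y) ≈ (-17.8, 46.3).
Distances from that point to each station vs reported:
  SEIS_06: calculated 174.0 vs reported 127.9 → residual 46.1 km
  SEIS_07: calculated 78.0 vs reported 77.9 → residual 0.1 km
  SEIS_08: calculated 142.7 vs reported 142.7 → residual 0.0 km
  SEIS_09: calculated 93.9 vs reported 93.9 → residual 0.0 km
SEIS_07, SEIS_08, SEIS_09 are mutually consistent (residuals ≈ 0); SEIS_06 is off by 46.1 km.

SEIS_06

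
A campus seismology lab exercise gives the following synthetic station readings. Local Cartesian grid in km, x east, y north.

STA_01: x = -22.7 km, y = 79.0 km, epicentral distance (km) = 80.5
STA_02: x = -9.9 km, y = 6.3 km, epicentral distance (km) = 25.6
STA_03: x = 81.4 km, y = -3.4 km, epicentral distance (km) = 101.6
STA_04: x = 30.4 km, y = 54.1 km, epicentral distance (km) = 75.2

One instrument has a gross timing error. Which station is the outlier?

STA_02

Solve using three stations at a time. Using STA_01, STA_03, STA_04 (subtract circle equations pairwise → linear system) gives (x, y) ≈ (-20.4, -1.7).
Distances from that point to each station vs reported:
  STA_01: calculated 80.8 vs reported 80.5 → residual 0.3 km
  STA_02: calculated 13.2 vs reported 25.6 → residual 12.4 km
  STA_03: calculated 101.8 vs reported 101.6 → residual 0.2 km
  STA_04: calculated 75.5 vs reported 75.2 → residual 0.3 km
STA_01, STA_03, STA_04 are mutually consistent (residuals ≈ 0); STA_02 is off by 12.4 km.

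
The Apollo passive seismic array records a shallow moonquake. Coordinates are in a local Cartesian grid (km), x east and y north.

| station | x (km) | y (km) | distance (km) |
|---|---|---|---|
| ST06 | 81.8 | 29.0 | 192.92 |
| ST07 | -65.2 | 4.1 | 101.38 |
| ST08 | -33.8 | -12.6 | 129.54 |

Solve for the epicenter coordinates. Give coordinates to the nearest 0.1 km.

Circle about each station: (x − 81.8)² + (y − 29.0)² = 192.92²; (x + 65.2)² + (y − 4.1)² = 101.38²; (x + 33.8)² + (y + 12.6)² = 129.54².
Subtracting the ST06 equation from the ST07 and ST08 equations removes the quadratic terms:
-294.0 x − 49.8 y = 23675.83
-231.2 x − 83.2 y = 14206.47
Solving the 2×2 system: x ≈ -97.5, y ≈ 100.2 km.

(-97.5, 100.2)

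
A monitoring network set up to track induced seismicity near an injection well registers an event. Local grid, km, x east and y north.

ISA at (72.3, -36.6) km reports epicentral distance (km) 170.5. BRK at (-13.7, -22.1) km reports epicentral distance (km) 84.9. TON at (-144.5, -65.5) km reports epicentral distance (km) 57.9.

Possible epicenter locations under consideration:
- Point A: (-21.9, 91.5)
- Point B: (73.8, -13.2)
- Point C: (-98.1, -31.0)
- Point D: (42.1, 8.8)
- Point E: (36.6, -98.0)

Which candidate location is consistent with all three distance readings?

For each candidate, compare |candidate − station| to the reported distance:
Point A: residuals ISA 11.5, BRK 29.0, TON 141.3 → max 141.3 km
Point B: residuals ISA 147.1, BRK 3.1, TON 166.6 → max 166.6 km
Point C: residuals ISA 0.0, BRK 0.0, TON 0.1 → max 0.1 km
Point D: residuals ISA 116.0, BRK 21.1, TON 142.9 → max 142.9 km
Point E: residuals ISA 99.5, BRK 6.2, TON 126.1 → max 126.1 km
Only Point C has all residuals ≈ 0.

Point C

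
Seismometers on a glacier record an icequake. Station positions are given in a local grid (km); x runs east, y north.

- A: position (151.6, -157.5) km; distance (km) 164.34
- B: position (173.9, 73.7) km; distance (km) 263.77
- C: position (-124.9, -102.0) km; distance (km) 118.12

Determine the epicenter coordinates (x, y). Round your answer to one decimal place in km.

Circle about each station: (x − 151.6)² + (y + 157.5)² = 164.34²; (x − 173.9)² + (y − 73.7)² = 263.77²; (x + 124.9)² + (y + 102.0)² = 118.12².
Subtracting the A equation from the B and C equations removes the quadratic terms:
44.6 x + 462.4 y = -54682.89
-553.0 x + 111.0 y = -8729.50
Solving the 2×2 system: x ≈ -7.8, y ≈ -117.5 km.
Check against A (with the unrounded x, y): √((x − 151.6)²+(y + 157.5)²) = 164.34 ≈ 164.34 km. ✓

(-7.8, -117.5)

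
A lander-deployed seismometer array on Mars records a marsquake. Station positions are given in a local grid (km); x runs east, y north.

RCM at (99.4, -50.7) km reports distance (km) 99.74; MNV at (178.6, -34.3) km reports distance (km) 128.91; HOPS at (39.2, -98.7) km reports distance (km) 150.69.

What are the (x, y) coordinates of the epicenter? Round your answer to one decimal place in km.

x ≈ 78.4 km, y ≈ 46.8 km

Circle about each station: (x − 99.4)² + (y + 50.7)² = 99.74²; (x − 178.6)² + (y + 34.3)² = 128.91²; (x − 39.2)² + (y + 98.7)² = 150.69².
Subtracting the RCM equation from the MNV and HOPS equations removes the quadratic terms:
158.4 x + 32.8 y = 13953.88
-120.4 x − 96.0 y = -13931.93
Solving the 2×2 system: x ≈ 78.4, y ≈ 46.8 km.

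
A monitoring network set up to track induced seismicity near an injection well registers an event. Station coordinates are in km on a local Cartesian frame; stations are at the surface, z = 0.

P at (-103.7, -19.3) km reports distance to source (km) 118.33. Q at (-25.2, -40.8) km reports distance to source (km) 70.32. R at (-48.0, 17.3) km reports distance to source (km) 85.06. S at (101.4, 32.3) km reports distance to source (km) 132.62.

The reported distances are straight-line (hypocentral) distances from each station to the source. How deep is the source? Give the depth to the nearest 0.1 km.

depth ≈ 63.1 km

Each station gives a sphere (x−x_i)² + (y−y_i)² + z² = d_i² (stations at z=0).
Subtracting the P sphere from Q and R: z² cancels, leaving linear equations in x and y:
157.0 x − 43.0 y = 230.59
111.4 x + 73.2 y = -1756.10
Solving: x ≈ -3.601, y ≈ -18.510 km (keep extra digits for the depth step; rounded: -3.6, -18.5).
Then from the P sphere: z² = 118.33² − (x + 103.7)² − (y + 19.3)² with x = -3.601, y = -18.510, so z ≈ 63.100 ≈ 63.1 km.
Check against S (with the unrounded solution): distance 132.62 ≈ 132.62 km. ✓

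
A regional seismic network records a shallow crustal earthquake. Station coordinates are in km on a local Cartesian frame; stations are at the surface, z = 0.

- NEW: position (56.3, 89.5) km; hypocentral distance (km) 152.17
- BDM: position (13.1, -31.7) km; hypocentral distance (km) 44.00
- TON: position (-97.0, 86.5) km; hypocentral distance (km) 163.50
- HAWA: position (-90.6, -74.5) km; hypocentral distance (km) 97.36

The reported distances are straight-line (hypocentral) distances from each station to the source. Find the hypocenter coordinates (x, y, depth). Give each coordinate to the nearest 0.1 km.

Each station gives a sphere (x−x_i)² + (y−y_i)² + z² = d_i² (stations at z=0).
Subtracting the NEW sphere from BDM and TON: z² cancels, leaving linear equations in x and y:
-86.4 x − 242.4 y = 11216.27
-306.6 x − 6.0 y = 2134.77
Solving: x ≈ -6.100, y ≈ -44.098 km (keep extra digits for the depth step; rounded: -6.1, -44.1).
Then from the NEW sphere: z² = 152.17² − (x − 56.3)² − (y − 89.5)² with x = -6.100, y = -44.098, so z ≈ 37.597 ≈ 37.6 km.

(-6.1, -44.1, 37.6)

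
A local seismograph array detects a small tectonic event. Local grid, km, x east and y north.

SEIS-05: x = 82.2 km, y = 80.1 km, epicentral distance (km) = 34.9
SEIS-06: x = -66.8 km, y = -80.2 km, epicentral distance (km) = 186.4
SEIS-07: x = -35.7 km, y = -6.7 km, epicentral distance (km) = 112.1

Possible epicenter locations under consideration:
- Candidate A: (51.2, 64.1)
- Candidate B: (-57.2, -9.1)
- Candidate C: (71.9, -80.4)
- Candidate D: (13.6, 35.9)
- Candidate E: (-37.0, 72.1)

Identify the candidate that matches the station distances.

For each candidate, compare |candidate − station| to the reported distance:
Candidate A: residuals SEIS-05 0.0, SEIS-06 0.0, SEIS-07 0.0 → max 0.0 km
Candidate B: residuals SEIS-05 130.6, SEIS-06 114.7, SEIS-07 90.5 → max 130.6 km
Candidate C: residuals SEIS-05 125.9, SEIS-06 47.7, SEIS-07 18.3 → max 125.9 km
Candidate D: residuals SEIS-05 46.7, SEIS-06 45.2, SEIS-07 46.9 → max 46.9 km
Candidate E: residuals SEIS-05 84.6, SEIS-06 31.2, SEIS-07 33.3 → max 84.6 km
Only Candidate A has all residuals ≈ 0.

Candidate A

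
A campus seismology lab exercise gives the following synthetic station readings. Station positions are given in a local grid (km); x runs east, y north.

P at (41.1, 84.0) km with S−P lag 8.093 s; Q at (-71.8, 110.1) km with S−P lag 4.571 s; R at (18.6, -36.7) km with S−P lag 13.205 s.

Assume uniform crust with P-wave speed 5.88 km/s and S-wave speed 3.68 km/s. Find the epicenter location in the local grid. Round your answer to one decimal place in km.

Distance from S−P lag: d = Δt · v_P v_S / (v_P − v_S) = Δt · (5.88·3.68)/(5.88−3.68) ≈ 9.8356·Δt.
So d_P = 79.60, d_Q = 44.96, d_R = 129.88 km.
Circle about each station: (x − 41.1)² + (y − 84.0)² = 79.60²; (x + 71.8)² + (y − 110.1)² = 44.96²; (x − 18.6)² + (y + 36.7)² = 129.88².
Subtracting the P equation from the Q and R equations removes the quadratic terms:
-225.8 x + 52.2 y = 12846.80
-45.0 x − 241.4 y = -17585.01
Solving the 2×2 system: x ≈ -38.4, y ≈ 80.0 km.

(-38.4, 80.0)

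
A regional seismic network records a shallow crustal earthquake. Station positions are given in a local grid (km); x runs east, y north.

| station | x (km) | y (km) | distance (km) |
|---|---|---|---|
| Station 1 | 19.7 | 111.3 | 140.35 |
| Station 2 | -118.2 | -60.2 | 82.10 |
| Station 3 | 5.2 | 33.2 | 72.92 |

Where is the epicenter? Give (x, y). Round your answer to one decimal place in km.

(-55.5, -7.2)

Circle about each station: (x − 19.7)² + (y − 111.3)² = 140.35²; (x + 118.2)² + (y + 60.2)² = 82.10²; (x − 5.2)² + (y − 33.2)² = 72.92².
Subtracting pairs of circle equations eliminates x²+y² and gives linear equations (the radical axes):
-275.8 x − 343.0 y = 17777.21
-29.0 x − 156.2 y = 2734.30
Solving the 2×2 system: x ≈ -55.5, y ≈ -7.2 km.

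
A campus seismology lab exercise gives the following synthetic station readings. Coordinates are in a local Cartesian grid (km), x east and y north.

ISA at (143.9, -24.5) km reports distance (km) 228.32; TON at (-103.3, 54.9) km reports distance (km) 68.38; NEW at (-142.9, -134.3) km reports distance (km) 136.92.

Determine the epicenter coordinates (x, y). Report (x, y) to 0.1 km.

Circle about each station: (x − 143.9)² + (y + 24.5)² = 228.32²; (x + 103.3)² + (y − 54.9)² = 68.38²; (x + 142.9)² + (y + 134.3)² = 136.92².
Subtracting pairs of circle equations eliminates x²+y² and gives linear equations (the radical axes):
-494.4 x + 158.8 y = 39831.64
-573.6 x − 219.6 y = 50532.38
Solving the 2×2 system: x ≈ -84.0, y ≈ -10.7 km.

-84.0 km east, -10.7 km north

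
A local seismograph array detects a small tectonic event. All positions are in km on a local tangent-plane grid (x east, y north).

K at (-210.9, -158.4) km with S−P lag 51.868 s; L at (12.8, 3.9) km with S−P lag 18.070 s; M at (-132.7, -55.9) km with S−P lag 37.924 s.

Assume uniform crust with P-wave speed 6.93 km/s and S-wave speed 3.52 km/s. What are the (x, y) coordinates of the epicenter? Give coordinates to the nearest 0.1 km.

Distance from S−P lag: d = Δt · v_P v_S / (v_P − v_S) = Δt · (6.93·3.52)/(6.93−3.52) ≈ 7.1535·Δt.
So d_K = 371.04, d_L = 129.26, d_M = 271.29 km.
Circle about each station: (x + 210.9)² + (y + 158.4)² = 371.04²; (x − 12.8)² + (y − 3.9)² = 129.26²; (x + 132.7)² + (y + 55.9)² = 271.29².
Subtracting the K equation from the L and M equations removes the quadratic terms:
447.4 x + 324.6 y = 51572.21
156.4 x + 205.0 y = 15237.15
Solving the 2×2 system: x ≈ 137.4, y ≈ -30.5 km.
Check against K (with the unrounded x, y): √((x + 210.9)²+(y + 158.4)²) = 371.04 ≈ 371.04 km. ✓

(137.4, -30.5)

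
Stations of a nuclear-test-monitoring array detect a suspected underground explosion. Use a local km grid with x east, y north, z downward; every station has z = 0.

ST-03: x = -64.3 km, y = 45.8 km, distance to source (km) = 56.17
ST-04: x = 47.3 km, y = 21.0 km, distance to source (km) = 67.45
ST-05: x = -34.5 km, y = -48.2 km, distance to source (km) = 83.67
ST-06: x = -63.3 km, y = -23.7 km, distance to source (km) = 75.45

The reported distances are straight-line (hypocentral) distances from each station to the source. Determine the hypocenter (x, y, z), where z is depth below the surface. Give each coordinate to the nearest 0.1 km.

(-15.5, 30.0, 22.9)

Each station gives a sphere (x−x_i)² + (y−y_i)² + z² = d_i² (stations at z=0).
Subtracting the ST-03 sphere from ST-04 and ST-05: z² cancels, leaving linear equations in x and y:
223.2 x − 49.6 y = -4948.27
59.6 x − 188.0 y = -6564.24
Solving: x ≈ -15.503, y ≈ 30.001 km (keep extra digits for the depth step; rounded: -15.5, 30.0).
Then from the ST-03 sphere: z² = 56.17² − (x + 64.3)² − (y − 45.8)² with x = -15.503, y = 30.001, so z ≈ 22.898 ≈ 22.9 km.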